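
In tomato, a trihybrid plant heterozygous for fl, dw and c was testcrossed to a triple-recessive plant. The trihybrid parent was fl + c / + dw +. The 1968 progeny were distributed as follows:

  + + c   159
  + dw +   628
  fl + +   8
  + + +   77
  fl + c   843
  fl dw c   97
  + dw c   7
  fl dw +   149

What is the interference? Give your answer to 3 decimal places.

0.516

The two rarest classes, fl + + and + dw c, are the double crossovers. Comparing them with the parentals, only the c allele has switched, so c is the middle locus and the order is dw – c – fl.
dw–c: (174 + 15)/1968 = 0.0960; c–fl: (308 + 15)/1968 = 0.1641.
Expected DCO frequency = 0.0960 × 0.1641 ≈ 0.01575; observed = 15/1968 ≈ 0.00762.
Coefficient of coincidence = 0.00762/0.01575 ≈ 0.484; interference = 1 − 0.484 = 0.516.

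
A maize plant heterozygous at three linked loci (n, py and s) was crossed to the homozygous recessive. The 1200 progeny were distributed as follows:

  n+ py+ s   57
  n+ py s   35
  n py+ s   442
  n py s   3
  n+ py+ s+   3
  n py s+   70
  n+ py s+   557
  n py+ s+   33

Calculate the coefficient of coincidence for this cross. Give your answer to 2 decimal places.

The two most frequent reciprocal classes, n py+ s and n+ py s+, are the parental types, so the F1 was n py+ s / n+ py s+.
The two rarest classes, n py s and n+ py+ s+, are the double crossovers. Comparing them with the parentals, only the py allele has switched, so py is the middle locus and the order is n – py – s.
n–py: (127 + 6)/1200 = 0.1108; py–s: (68 + 6)/1200 = 0.0617.
Expected DCO frequency = 0.1108 × 0.0617 ≈ 0.00684; observed = 6/1200 ≈ 0.00500.
Coefficient of coincidence = 0.00500/0.00684 ≈ 0.73.

0.73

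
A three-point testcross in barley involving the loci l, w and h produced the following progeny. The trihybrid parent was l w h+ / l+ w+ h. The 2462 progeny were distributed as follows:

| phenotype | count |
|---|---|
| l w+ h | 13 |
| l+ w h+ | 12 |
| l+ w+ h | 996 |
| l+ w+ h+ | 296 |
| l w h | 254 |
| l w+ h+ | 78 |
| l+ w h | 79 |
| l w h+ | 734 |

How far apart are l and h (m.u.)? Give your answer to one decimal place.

23.4 m.u.

The two rarest classes, l+ w h+ and l w+ h, are the double crossovers. Comparing them with the parentals, only the l allele has switched, so l is the middle locus and the order is w – l – h.
Crossovers in the l–h interval produce the single-crossover classes l w h and l+ w+ h+ (254 + 296 = 550) plus the double crossovers (25).
RF(l–h) = (550 + 25) / 2462 = 575/2462 = 0.2335 → 23.4 m.u.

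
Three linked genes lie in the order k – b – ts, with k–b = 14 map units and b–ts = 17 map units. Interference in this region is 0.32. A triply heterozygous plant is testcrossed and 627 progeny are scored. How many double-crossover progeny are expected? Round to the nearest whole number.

10

Map distances give recombination frequencies of 0.140 and 0.170 for the two intervals.
With interference 0.32 (so coincidence = 0.68), expected double-crossover frequency = 0.140 × 0.170 × 0.68 = 0.01618.
Expected number = 0.01618 × 627 = 10.15 ≈ 10.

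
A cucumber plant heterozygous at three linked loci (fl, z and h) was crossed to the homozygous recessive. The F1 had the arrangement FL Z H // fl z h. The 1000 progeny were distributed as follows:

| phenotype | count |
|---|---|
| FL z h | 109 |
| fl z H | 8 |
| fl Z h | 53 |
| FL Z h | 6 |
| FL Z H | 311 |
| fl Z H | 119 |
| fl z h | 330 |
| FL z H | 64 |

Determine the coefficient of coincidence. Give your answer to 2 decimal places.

0.44

The two rarest classes, FL Z h and fl z H, are the double crossovers. Comparing them with the parentals, only the h allele has switched, so h is the middle locus and the order is fl – h – z.
fl–h: (228 + 14)/1000 = 0.2420; h–z: (117 + 14)/1000 = 0.1310.
Expected DCO frequency = 0.2420 × 0.1310 ≈ 0.03170; observed = 14/1000 ≈ 0.01400.
Coefficient of coincidence = 0.01400/0.03170 ≈ 0.44.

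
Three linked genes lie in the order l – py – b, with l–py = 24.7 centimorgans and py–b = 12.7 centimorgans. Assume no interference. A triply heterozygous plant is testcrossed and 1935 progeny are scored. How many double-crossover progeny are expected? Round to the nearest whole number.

61

Map distances give recombination frequencies of 0.247 and 0.127 for the two intervals.
With no interference, expected double-crossover frequency = 0.247 × 0.127 = 0.03137.
Expected number = 0.03137 × 1935 = 60.70 ≈ 61.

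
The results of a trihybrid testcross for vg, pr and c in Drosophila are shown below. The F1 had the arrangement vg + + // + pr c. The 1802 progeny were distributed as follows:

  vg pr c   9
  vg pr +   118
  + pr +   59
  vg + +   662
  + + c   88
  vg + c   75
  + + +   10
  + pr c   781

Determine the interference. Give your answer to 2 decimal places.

0.01

The two rarest classes, + + + and vg pr c, are the double crossovers. Comparing them with the parentals, only the vg allele has switched, so vg is the middle locus and the order is pr – vg – c.
pr–vg: (206 + 19)/1802 = 0.1249; vg–c: (134 + 19)/1802 = 0.0849.
Expected DCO frequency = 0.1249 × 0.0849 ≈ 0.01060; observed = 19/1802 ≈ 0.01054.
Coefficient of coincidence = 0.01054/0.01060 ≈ 0.99; interference = 1 − 0.99 = 0.01.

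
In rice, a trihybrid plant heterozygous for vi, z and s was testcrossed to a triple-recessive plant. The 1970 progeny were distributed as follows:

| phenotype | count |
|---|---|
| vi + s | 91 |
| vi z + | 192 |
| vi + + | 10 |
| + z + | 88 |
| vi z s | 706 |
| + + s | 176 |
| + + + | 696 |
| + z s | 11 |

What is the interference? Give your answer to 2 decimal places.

0.47

The two most frequent reciprocal classes, vi z s and + + +, are the parental types, so the F1 was vi z s / + + +.
The two rarest classes, + z s and vi + +, are the double crossovers. Comparing them with the parentals, only the vi allele has switched, so vi is the middle locus and the order is s – vi – z.
s–vi: (368 + 21)/1970 = 0.1975; vi–z: (179 + 21)/1970 = 0.1015.
Expected DCO frequency = 0.1975 × 0.1015 ≈ 0.02005; observed = 21/1970 ≈ 0.01066.
Coefficient of coincidence = 0.01066/0.02005 ≈ 0.53; interference = 1 − 0.53 = 0.47.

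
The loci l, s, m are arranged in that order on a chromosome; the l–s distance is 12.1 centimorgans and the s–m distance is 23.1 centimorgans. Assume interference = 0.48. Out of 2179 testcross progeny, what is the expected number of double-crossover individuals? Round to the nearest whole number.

32

Map distances give recombination frequencies of 0.121 and 0.231 for the two intervals.
With interference 0.48 (so coincidence = 0.52), expected double-crossover frequency = 0.121 × 0.231 × 0.52 = 0.01453.
Expected number = 0.01453 × 2179 = 31.67 ≈ 32.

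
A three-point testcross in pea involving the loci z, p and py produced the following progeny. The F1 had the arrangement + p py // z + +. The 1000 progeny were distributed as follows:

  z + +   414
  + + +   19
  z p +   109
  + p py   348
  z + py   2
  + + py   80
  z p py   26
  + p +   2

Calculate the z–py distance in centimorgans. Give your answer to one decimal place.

4.9 centimorgans

The two rarest classes, + p + and z + py, are the double crossovers. Comparing them with the parentals, only the py allele has switched, so py is the middle locus and the order is z – py – p.
Crossovers in the z–py interval produce the single-crossover classes z p py and + + + (26 + 19 = 45) plus the double crossovers (4).
RF(z–py) = (45 + 4) / 1000 = 49/1000 = 0.0490 → 4.9 centimorgans.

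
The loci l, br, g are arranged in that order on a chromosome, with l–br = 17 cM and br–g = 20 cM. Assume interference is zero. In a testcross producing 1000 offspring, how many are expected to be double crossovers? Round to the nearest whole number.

34

Map distances give recombination frequencies of 0.170 and 0.200 for the two intervals.
With no interference, expected double-crossover frequency = 0.170 × 0.200 = 0.03400.
Expected number = 0.03400 × 1000 = 34.00 ≈ 34.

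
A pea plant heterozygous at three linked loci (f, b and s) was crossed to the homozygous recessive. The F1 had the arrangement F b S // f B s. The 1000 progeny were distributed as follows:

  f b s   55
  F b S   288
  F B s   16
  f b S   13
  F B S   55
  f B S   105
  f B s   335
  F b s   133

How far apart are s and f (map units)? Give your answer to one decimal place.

The two rarest classes, f b S and F B s, are the double crossovers. Comparing them with the parentals, only the f allele has switched, so f is the middle locus and the order is s – f – b.
Crossovers in the s–f interval produce the single-crossover classes F b s and f B S (133 + 105 = 238) plus the double crossovers (29).
RF(s–f) = (238 + 29) / 1000 = 267/1000 = 0.2670 → 26.7 map units.

26.7 map units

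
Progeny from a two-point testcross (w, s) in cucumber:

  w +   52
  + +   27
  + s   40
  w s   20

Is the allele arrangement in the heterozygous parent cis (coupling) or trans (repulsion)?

The two most frequent classes are + s (40) and w + (52); these are the parental (non-recombinant) types.
So the F1 carried + s on one chromosome and w + on the other — the recessive alleles are on opposite chromosomes (trans / repulsion).

trans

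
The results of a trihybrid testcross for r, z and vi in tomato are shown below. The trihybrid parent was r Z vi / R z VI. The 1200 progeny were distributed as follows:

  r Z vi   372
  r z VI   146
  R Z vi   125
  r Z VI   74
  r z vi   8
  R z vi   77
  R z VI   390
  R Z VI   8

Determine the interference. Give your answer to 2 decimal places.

0.60

The two rarest classes, r z vi and R Z VI, are the double crossovers. Comparing them with the parentals, only the z allele has switched, so z is the middle locus and the order is vi – z – r.
vi–z: (151 + 16)/1200 = 0.1392; z–r: (271 + 16)/1200 = 0.2392.
Expected DCO frequency = 0.1392 × 0.2392 ≈ 0.03330; observed = 16/1200 ≈ 0.01333.
Coefficient of coincidence = 0.01333/0.03330 ≈ 0.40; interference = 1 − 0.40 = 0.60.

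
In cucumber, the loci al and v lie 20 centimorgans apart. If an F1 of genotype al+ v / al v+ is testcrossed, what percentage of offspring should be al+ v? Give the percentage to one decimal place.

A map distance of 20 centimorgans corresponds to a recombination frequency of 0.200.
The F1 is al+ v / al v+, so al+ v is a parental gamete class with expected frequency (1 − r)/2 = 0.800/2 = 0.4000.
That is 0.4000 = 40.0% of the progeny.

40.0%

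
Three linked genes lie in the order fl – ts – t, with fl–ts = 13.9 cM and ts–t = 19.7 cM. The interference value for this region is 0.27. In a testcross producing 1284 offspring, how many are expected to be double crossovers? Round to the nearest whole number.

Map distances give recombination frequencies of 0.139 and 0.197 for the two intervals.
With interference 0.27 (so coincidence = 0.73), expected double-crossover frequency = 0.139 × 0.197 × 0.73 = 0.01999.
Expected number = 0.01999 × 1284 = 25.67 ≈ 26.

26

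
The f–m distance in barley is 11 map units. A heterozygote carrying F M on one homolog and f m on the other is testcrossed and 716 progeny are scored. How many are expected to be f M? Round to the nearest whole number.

A map distance of 11 map units corresponds to a recombination frequency of 0.110.
The F1 is F M / f m, so f M is a recombinant gamete class with expected frequency r/2 = 0.110/2 = 0.0550.
Expected number = 0.0550 × 716 = 39.38 ≈ 39.

39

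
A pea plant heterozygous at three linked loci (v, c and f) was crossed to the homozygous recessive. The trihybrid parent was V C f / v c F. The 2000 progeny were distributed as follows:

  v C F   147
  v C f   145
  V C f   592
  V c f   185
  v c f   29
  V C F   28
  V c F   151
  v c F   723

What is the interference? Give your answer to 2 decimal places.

0.17

The two rarest classes, V C F and v c f, are the double crossovers. Comparing them with the parentals, only the f allele has switched, so f is the middle locus and the order is v – f – c.
v–f: (296 + 57)/2000 = 0.1765; f–c: (332 + 57)/2000 = 0.1945.
Expected DCO frequency = 0.1765 × 0.1945 ≈ 0.03433; observed = 57/2000 ≈ 0.02850.
Coefficient of coincidence = 0.02850/0.03433 ≈ 0.83; interference = 1 − 0.83 = 0.17.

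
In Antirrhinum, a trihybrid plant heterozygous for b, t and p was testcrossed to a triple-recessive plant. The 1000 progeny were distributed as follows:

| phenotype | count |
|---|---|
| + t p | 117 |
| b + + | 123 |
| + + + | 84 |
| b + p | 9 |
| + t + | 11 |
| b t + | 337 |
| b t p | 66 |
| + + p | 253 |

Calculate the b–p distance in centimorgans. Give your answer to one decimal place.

The two most frequent reciprocal classes, b t + and + + p, are the parental types, so the F1 was b t + / + + p.
The two rarest classes, + t + and b + p, are the double crossovers. Comparing them with the parentals, only the b allele has switched, so b is the middle locus and the order is p – b – t.
Crossovers in the p–b interval produce the single-crossover classes b t p and + + + (66 + 84 = 150) plus the double crossovers (20).
RF(p–b) = (150 + 20) / 1000 = 170/1000 = 0.1700 → 17.0 centimorgans.

17.0 centimorgans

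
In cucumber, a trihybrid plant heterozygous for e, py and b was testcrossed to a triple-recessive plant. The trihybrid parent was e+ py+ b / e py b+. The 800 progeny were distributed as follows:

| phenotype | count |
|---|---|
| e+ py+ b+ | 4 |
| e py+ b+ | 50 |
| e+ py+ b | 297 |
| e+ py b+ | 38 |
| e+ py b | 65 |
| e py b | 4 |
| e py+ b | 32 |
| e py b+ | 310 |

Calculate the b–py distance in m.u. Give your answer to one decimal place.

The two rarest classes, e+ py+ b+ and e py b, are the double crossovers. Comparing them with the parentals, only the b allele has switched, so b is the middle locus and the order is py – b – e.
Crossovers in the py–b interval produce the single-crossover classes e+ py b and e py+ b+ (65 + 50 = 115) plus the double crossovers (8).
RF(py–b) = (115 + 8) / 800 = 123/800 = 0.1537 → 15.4 m.u.

15.4 m.u.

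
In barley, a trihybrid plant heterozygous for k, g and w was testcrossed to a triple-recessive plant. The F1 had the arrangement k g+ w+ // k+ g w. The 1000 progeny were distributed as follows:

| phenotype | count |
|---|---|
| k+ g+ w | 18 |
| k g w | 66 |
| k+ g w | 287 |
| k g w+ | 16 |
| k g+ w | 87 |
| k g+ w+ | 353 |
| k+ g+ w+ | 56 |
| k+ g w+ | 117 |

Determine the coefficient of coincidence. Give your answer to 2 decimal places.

The two rarest classes, k g w+ and k+ g+ w, are the double crossovers. Comparing them with the parentals, only the g allele has switched, so g is the middle locus and the order is w – g – k.
w–g: (204 + 34)/1000 = 0.2380; g–k: (122 + 34)/1000 = 0.1560.
Expected DCO frequency = 0.2380 × 0.1560 ≈ 0.03713; observed = 34/1000 ≈ 0.03400.
Coefficient of coincidence = 0.03400/0.03713 ≈ 0.92.

0.92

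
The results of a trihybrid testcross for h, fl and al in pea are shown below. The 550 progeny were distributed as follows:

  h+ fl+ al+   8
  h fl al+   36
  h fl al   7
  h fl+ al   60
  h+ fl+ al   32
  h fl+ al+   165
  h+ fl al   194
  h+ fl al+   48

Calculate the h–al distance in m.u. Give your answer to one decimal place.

The two most frequent reciprocal classes, h fl+ al+ and h+ fl al, are the parental types, so the F1 was h fl+ al+ / h+ fl al.
The two rarest classes, h+ fl+ al+ and h fl al, are the double crossovers. Comparing them with the parentals, only the h allele has switched, so h is the middle locus and the order is fl – h – al.
Crossovers in the h–al interval produce the single-crossover classes h fl+ al and h+ fl al+ (60 + 48 = 108) plus the double crossovers (15).
RF(h–al) = (108 + 15) / 550 = 123/550 = 0.2236 → 22.4 m.u.

22.4 m.u.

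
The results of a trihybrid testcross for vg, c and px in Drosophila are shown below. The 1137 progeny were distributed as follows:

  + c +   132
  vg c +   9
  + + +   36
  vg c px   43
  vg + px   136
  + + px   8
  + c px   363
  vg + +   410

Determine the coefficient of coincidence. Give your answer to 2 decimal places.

The two most frequent reciprocal classes, vg + + and + c px, are the parental types, so the F1 was vg + + / + c px.
The two rarest classes, vg c + and + + px, are the double crossovers. Comparing them with the parentals, only the c allele has switched, so c is the middle locus and the order is vg – c – px.
vg–c: (79 + 17)/1137 = 0.0844; c–px: (268 + 17)/1137 = 0.2507.
Expected DCO frequency = 0.0844 × 0.2507 ≈ 0.02116; observed = 17/1137 ≈ 0.01495.
Coefficient of coincidence = 0.01495/0.02116 ≈ 0.71.

0.71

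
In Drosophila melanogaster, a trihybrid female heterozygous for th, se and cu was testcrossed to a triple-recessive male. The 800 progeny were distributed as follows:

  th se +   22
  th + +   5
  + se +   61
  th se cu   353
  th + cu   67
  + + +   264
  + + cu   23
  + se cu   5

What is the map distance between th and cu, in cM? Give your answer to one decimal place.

The two most frequent reciprocal classes, + + + and th se cu, are the parental types, so the F1 was + + + / th se cu.
The two rarest classes, th + + and + se cu, are the double crossovers. Comparing them with the parentals, only the th allele has switched, so th is the middle locus and the order is se – th – cu.
Crossovers in the th–cu interval produce the single-crossover classes + + cu and th se + (23 + 22 = 45) plus the double crossovers (10).
RF(th–cu) = (45 + 10) / 800 = 55/800 = 0.0688 → 6.9 cM.

6.9 cM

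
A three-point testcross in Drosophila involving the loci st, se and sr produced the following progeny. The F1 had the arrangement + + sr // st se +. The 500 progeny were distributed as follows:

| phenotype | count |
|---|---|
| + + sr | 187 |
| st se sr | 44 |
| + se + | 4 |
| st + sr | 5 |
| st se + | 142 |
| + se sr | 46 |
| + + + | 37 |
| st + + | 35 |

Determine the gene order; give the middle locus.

st

The two rarest classes, st + sr and + se +, are the double crossovers. Comparing them with the parentals, only the st allele has switched, so st is the middle locus and the order is se – st – sr.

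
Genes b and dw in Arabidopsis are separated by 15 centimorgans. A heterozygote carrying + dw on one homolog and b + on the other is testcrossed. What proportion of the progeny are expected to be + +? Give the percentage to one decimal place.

7.5%

A map distance of 15 centimorgans corresponds to a recombination frequency of 0.150.
The F1 is + dw / b +, so + + is a recombinant gamete class with expected frequency r/2 = 0.150/2 = 0.0750.
That is 0.0750 = 7.5% of the progeny.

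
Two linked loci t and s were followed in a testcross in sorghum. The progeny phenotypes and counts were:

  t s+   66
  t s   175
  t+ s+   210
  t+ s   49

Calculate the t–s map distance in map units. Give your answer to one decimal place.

The two most frequent classes, t+ s+ (210) and t s (175), are the parental types, so the F1 was t+ s+ / t s.
The recombinant classes are t+ s and t s+: 49 + 66 = 115.
Recombination frequency = 115/500 = 0.2300 ≈ 23.0%, i.e. 23.0 map units.

23.0 map units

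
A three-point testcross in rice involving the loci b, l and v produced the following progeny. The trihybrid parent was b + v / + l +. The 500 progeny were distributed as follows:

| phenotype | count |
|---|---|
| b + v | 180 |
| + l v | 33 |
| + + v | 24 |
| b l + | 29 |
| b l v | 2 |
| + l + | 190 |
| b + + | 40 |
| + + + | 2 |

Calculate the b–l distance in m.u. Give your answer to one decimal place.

The two rarest classes, b l v and + + +, are the double crossovers. Comparing them with the parentals, only the l allele has switched, so l is the middle locus and the order is v – l – b.
Crossovers in the l–b interval produce the single-crossover classes + + v and b l + (24 + 29 = 53) plus the double crossovers (4).
RF(l–b) = (53 + 4) / 500 = 57/500 = 0.1140 → 11.4 m.u.

11.4 m.u.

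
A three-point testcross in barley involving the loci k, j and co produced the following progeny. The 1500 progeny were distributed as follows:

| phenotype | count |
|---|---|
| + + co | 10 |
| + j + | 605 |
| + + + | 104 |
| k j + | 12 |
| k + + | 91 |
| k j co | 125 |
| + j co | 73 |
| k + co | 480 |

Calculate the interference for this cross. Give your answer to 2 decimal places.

0.29

The two most frequent reciprocal classes, k + co and + j +, are the parental types, so the F1 was k + co / + j +.
The two rarest classes, + + co and k j +, are the double crossovers. Comparing them with the parentals, only the k allele has switched, so k is the middle locus and the order is co – k – j.
co–k: (164 + 22)/1500 = 0.1240; k–j: (229 + 22)/1500 = 0.1673.
Expected DCO frequency = 0.1240 × 0.1673 ≈ 0.02075; observed = 22/1500 ≈ 0.01467.
Coefficient of coincidence = 0.01467/0.02075 ≈ 0.71; interference = 1 − 0.71 = 0.29.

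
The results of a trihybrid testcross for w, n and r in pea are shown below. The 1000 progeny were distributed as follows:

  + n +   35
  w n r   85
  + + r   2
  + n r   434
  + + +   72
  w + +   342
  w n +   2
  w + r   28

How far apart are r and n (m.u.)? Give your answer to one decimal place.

The two most frequent reciprocal classes, + n r and w + +, are the parental types, so the F1 was + n r / w + +.
The two rarest classes, + + r and w n +, are the double crossovers. Comparing them with the parentals, only the n allele has switched, so n is the middle locus and the order is w – n – r.
Crossovers in the n–r interval produce the single-crossover classes + n + and w + r (35 + 28 = 63) plus the double crossovers (4).
RF(n–r) = (63 + 4) / 1000 = 67/1000 = 0.0670 → 6.7 m.u.

6.7 m.u.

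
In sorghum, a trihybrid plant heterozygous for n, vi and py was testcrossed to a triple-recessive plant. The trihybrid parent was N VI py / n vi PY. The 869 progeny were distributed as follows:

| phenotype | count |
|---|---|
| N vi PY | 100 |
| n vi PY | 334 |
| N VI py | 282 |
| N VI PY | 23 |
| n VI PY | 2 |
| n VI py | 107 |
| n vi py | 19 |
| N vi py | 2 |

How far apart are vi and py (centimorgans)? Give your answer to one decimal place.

5.3 centimorgans

The two rarest classes, N vi py and n VI PY, are the double crossovers. Comparing them with the parentals, only the vi allele has switched, so vi is the middle locus and the order is n – vi – py.
Crossovers in the vi–py interval produce the single-crossover classes N VI PY and n vi py (23 + 19 = 42) plus the double crossovers (4).
RF(vi–py) = (42 + 4) / 869 = 46/869 = 0.0529 → 5.3 centimorgans.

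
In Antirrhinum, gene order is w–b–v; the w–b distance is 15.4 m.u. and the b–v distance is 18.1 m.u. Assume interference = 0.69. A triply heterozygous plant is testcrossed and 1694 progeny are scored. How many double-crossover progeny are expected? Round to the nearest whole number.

Map distances give recombination frequencies of 0.154 and 0.181 for the two intervals.
With interference 0.69 (so coincidence = 0.31), expected double-crossover frequency = 0.154 × 0.181 × 0.31 = 0.00864.
Expected number = 0.00864 × 1694 = 14.64 ≈ 15.

15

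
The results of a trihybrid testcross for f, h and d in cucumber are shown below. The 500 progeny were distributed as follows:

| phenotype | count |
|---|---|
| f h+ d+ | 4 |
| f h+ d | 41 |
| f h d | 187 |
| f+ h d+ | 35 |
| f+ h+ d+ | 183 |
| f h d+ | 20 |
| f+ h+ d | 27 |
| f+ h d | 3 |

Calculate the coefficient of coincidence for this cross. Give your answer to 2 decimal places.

The two most frequent reciprocal classes, f h d and f+ h+ d+, are the parental types, so the F1 was f h d / f+ h+ d+.
The two rarest classes, f+ h d and f h+ d+, are the double crossovers. Comparing them with the parentals, only the f allele has switched, so f is the middle locus and the order is h – f – d.
h–f: (76 + 7)/500 = 0.1660; f–d: (47 + 7)/500 = 0.1080.
Expected DCO frequency = 0.1660 × 0.1080 ≈ 0.01793; observed = 7/500 ≈ 0.01400.
Coefficient of coincidence = 0.01400/0.01793 ≈ 0.78.

0.78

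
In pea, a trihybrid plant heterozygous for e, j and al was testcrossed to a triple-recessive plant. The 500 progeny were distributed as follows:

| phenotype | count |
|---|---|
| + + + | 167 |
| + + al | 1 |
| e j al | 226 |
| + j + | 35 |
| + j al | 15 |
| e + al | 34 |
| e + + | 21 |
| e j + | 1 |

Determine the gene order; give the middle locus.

al

The two most frequent reciprocal classes, + + + and e j al, are the parental types, so the F1 was + + + / e j al.
The two rarest classes, + + al and e j +, are the double crossovers. Comparing them with the parentals, only the al allele has switched, so al is the middle locus and the order is j – al – e.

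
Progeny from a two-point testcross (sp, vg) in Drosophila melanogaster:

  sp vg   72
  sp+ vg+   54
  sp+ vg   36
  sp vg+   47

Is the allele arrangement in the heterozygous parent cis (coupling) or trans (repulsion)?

The two most frequent classes are sp+ vg+ (54) and sp vg (72); these are the parental (non-recombinant) types.
So the F1 carried sp+ vg+ on one chromosome and sp vg on the other — the recessive alleles are on the same chromosome (cis / coupling).

cis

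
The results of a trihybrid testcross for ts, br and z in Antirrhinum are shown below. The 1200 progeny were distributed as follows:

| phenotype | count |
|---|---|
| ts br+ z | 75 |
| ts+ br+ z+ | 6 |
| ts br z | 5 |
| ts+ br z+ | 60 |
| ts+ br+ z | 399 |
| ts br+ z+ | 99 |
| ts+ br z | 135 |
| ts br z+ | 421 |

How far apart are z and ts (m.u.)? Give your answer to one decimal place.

The two most frequent reciprocal classes, ts+ br+ z and ts br z+, are the parental types, so the F1 was ts+ br+ z / ts br z+.
The two rarest classes, ts+ br+ z+ and ts br z, are the double crossovers. Comparing them with the parentals, only the z allele has switched, so z is the middle locus and the order is ts – z – br.
Crossovers in the ts–z interval produce the single-crossover classes ts br+ z and ts+ br z+ (75 + 60 = 135) plus the double crossovers (11).
RF(ts–z) = (135 + 11) / 1200 = 146/1200 = 0.1217 → 12.2 m.u.

12.2 m.u.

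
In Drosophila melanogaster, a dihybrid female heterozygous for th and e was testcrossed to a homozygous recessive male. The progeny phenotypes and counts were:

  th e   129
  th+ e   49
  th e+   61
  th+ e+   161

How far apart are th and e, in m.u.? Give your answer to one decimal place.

27.5 m.u.

The two most frequent classes, th+ e+ (161) and th e (129), are the parental types, so the F1 was th+ e+ / th e.
The recombinant classes are th+ e and th e+: 49 + 61 = 110.
Recombination frequency = 110/400 = 0.2750 ≈ 27.5%, i.e. 27.5 m.u.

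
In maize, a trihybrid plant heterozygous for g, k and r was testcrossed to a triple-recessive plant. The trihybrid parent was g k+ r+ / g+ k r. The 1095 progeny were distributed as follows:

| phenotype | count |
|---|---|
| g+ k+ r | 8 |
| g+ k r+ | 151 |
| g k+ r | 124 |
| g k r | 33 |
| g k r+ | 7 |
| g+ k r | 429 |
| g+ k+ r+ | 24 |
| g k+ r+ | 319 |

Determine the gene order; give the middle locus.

k

The two rarest classes, g k r+ and g+ k+ r, are the double crossovers. Comparing them with the parentals, only the k allele has switched, so k is the middle locus and the order is g – k – r.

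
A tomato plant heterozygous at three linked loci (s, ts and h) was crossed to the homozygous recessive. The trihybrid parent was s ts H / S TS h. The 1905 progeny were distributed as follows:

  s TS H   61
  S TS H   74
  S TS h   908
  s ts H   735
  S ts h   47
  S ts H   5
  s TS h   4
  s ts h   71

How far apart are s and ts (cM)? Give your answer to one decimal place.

The two rarest classes, S ts H and s TS h, are the double crossovers. Comparing them with the parentals, only the s allele has switched, so s is the middle locus and the order is h – s – ts.
Crossovers in the s–ts interval produce the single-crossover classes s TS H and S ts h (61 + 47 = 108) plus the double crossovers (9).
RF(s–ts) = (108 + 9) / 1905 = 117/1905 = 0.0614 → 6.1 cM.

6.1 cM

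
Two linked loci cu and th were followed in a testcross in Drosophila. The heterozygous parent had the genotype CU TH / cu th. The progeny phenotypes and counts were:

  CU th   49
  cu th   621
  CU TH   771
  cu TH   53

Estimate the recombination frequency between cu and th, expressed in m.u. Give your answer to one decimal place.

6.8 m.u.

The recombinant classes are CU th and cu TH: 49 + 53 = 102.
Recombination frequency = 102/1494 = 0.0683 ≈ 6.8%, i.e. 6.8 m.u.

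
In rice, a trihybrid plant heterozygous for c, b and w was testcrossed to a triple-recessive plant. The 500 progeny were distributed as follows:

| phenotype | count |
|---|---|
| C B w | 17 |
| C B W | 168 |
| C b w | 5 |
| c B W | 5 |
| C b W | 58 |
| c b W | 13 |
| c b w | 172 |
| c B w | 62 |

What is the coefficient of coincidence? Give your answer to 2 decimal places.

The two most frequent reciprocal classes, C B W and c b w, are the parental types, so the F1 was C B W / c b w.
The two rarest classes, c B W and C b w, are the double crossovers. Comparing them with the parentals, only the c allele has switched, so c is the middle locus and the order is w – c – b.
w–c: (30 + 10)/500 = 0.0800; c–b: (120 + 10)/500 = 0.2600.
Expected DCO frequency = 0.0800 × 0.2600 ≈ 0.02080; observed = 10/500 ≈ 0.02000.
Coefficient of coincidence = 0.02000/0.02080 ≈ 0.96.

0.96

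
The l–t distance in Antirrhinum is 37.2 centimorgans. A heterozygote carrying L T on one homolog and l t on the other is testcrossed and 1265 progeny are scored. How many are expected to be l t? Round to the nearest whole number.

A map distance of 37.2 centimorgans corresponds to a recombination frequency of 0.372.
The F1 is L T / l t, so l t is a parental gamete class with expected frequency (1 − r)/2 = 0.628/2 = 0.3140.
Expected number = 0.3140 × 1265 = 397.21 ≈ 397.

397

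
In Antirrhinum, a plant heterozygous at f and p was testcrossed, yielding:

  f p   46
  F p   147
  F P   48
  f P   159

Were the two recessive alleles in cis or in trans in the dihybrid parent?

The two most frequent classes are F p (147) and f P (159); these are the parental (non-recombinant) types.
So the F1 carried F p on one chromosome and f P on the other — the recessive alleles are on opposite chromosomes (trans / repulsion).

trans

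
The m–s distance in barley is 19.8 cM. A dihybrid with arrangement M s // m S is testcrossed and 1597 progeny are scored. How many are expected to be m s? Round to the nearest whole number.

A map distance of 19.8 cM corresponds to a recombination frequency of 0.198.
The F1 is M s / m S, so m s is a recombinant gamete class with expected frequency r/2 = 0.198/2 = 0.0990.
Expected number = 0.0990 × 1597 = 158.10 ≈ 158.

158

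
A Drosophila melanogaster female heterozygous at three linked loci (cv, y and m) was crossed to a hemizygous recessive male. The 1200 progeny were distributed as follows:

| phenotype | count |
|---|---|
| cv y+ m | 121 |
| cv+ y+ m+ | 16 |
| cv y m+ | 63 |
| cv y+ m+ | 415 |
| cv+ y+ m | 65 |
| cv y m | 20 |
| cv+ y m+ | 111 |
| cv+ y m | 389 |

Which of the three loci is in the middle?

The two most frequent reciprocal classes, cv+ y m and cv y+ m+, are the parental types, so the F1 was cv+ y m / cv y+ m+.
The two rarest classes, cv y m and cv+ y+ m+, are the double crossovers. Comparing them with the parentals, only the cv allele has switched, so cv is the middle locus and the order is y – cv – m.

cv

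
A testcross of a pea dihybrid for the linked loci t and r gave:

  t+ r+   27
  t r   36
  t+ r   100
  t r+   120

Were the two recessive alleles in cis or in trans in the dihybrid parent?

trans

The two most frequent classes are t+ r (100) and t r+ (120); these are the parental (non-recombinant) types.
So the F1 carried t+ r on one chromosome and t r+ on the other — the recessive alleles are on opposite chromosomes (trans / repulsion).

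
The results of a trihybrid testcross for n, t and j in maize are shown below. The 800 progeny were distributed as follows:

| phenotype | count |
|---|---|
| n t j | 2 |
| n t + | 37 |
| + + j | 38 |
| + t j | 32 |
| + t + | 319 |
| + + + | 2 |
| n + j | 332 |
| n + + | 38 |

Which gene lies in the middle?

The two most frequent reciprocal classes, + t + and n + j, are the parental types, so the F1 was + t + / n + j.
The two rarest classes, + + + and n t j, are the double crossovers. Comparing them with the parentals, only the t allele has switched, so t is the middle locus and the order is j – t – n.

t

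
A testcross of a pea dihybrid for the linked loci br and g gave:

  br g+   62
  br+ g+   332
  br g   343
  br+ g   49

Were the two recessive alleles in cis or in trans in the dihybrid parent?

The two most frequent classes are br+ g+ (332) and br g (343); these are the parental (non-recombinant) types.
So the F1 carried br+ g+ on one chromosome and br g on the other — the recessive alleles are on the same chromosome (cis / coupling).

cis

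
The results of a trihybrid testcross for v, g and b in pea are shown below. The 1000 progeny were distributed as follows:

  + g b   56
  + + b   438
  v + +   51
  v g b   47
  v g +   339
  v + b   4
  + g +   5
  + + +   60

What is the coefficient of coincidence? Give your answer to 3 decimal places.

The two most frequent reciprocal classes, v g + and + + b, are the parental types, so the F1 was v g + / + + b.
The two rarest classes, + g + and v + b, are the double crossovers. Comparing them with the parentals, only the v allele has switched, so v is the middle locus and the order is g – v – b.
g–v: (107 + 9)/1000 = 0.1160; v–b: (107 + 9)/1000 = 0.1160.
Expected DCO frequency = 0.1160 × 0.1160 ≈ 0.01346; observed = 9/1000 ≈ 0.00900.
Coefficient of coincidence = 0.00900/0.01346 ≈ 0.669.

0.669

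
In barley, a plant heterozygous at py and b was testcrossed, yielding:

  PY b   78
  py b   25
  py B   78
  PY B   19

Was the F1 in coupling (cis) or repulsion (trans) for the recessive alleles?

The two most frequent classes are PY b (78) and py B (78); these are the parental (non-recombinant) types.
So the F1 carried PY b on one chromosome and py B on the other — the recessive alleles are on opposite chromosomes (trans / repulsion).

trans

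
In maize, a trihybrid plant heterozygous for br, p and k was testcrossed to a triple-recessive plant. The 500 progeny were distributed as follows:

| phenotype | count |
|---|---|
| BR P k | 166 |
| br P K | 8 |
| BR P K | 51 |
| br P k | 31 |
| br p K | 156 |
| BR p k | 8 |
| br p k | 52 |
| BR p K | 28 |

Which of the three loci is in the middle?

p

The two most frequent reciprocal classes, BR P k and br p K, are the parental types, so the F1 was BR P k / br p K.
The two rarest classes, BR p k and br P K, are the double crossovers. Comparing them with the parentals, only the p allele has switched, so p is the middle locus and the order is br – p – k.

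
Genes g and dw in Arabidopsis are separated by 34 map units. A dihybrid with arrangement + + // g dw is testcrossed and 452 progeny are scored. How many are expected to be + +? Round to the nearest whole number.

149

A map distance of 34 map units corresponds to a recombination frequency of 0.340.
The F1 is + + / g dw, so + + is a parental gamete class with expected frequency (1 − r)/2 = 0.660/2 = 0.3300.
Expected number = 0.3300 × 452 = 149.16 ≈ 149.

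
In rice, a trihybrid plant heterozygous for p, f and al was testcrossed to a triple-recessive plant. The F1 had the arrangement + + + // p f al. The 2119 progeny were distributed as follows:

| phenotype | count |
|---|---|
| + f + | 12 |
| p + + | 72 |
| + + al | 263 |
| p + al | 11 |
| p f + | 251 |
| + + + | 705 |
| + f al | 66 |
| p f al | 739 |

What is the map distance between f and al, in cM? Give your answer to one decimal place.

25.3 cM

The two rarest classes, + f + and p + al, are the double crossovers. Comparing them with the parentals, only the f allele has switched, so f is the middle locus and the order is al – f – p.
Crossovers in the al–f interval produce the single-crossover classes + + al and p f + (263 + 251 = 514) plus the double crossovers (23).
RF(al–f) = (514 + 23) / 2119 = 537/2119 = 0.2534 → 25.3 cM.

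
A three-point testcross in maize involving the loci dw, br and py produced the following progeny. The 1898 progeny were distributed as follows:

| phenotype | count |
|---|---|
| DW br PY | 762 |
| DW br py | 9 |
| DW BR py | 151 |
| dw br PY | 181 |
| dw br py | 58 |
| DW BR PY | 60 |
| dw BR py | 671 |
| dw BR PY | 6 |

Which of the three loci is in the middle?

py

The two most frequent reciprocal classes, DW br PY and dw BR py, are the parental types, so the F1 was DW br PY / dw BR py.
The two rarest classes, DW br py and dw BR PY, are the double crossovers. Comparing them with the parentals, only the py allele has switched, so py is the middle locus and the order is br – py – dw.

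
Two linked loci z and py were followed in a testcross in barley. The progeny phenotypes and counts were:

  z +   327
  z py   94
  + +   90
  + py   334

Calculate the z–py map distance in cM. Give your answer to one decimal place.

21.8 cM

The two most frequent classes, + py (334) and z + (327), are the parental types, so the F1 was + py / z +.
The recombinant classes are + + and z py: 90 + 94 = 184.
Recombination frequency = 184/845 = 0.2178 ≈ 21.8%, i.e. 21.8 cM.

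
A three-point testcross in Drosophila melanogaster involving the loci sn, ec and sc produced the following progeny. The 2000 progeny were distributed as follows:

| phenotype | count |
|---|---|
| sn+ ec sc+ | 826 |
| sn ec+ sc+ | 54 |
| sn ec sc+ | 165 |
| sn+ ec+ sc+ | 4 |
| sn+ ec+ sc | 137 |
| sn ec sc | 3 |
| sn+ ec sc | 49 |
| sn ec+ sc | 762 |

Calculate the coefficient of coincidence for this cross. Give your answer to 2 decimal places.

The two most frequent reciprocal classes, sn+ ec sc+ and sn ec+ sc, are the parental types, so the F1 was sn+ ec sc+ / sn ec+ sc.
The two rarest classes, sn+ ec+ sc+ and sn ec sc, are the double crossovers. Comparing them with the parentals, only the ec allele has switched, so ec is the middle locus and the order is sn – ec – sc.
sn–ec: (302 + 7)/2000 = 0.1545; ec–sc: (103 + 7)/2000 = 0.0550.
Expected DCO frequency = 0.1545 × 0.0550 ≈ 0.00850; observed = 7/2000 ≈ 0.00350.
Coefficient of coincidence = 0.00350/0.00850 ≈ 0.41.

0.41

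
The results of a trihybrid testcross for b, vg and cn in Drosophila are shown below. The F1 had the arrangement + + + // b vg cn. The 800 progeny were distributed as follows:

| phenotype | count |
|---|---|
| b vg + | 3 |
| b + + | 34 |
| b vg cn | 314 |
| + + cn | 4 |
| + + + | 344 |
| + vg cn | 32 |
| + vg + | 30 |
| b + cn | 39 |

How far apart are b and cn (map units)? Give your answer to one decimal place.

9.1 map units

The two rarest classes, + + cn and b vg +, are the double crossovers. Comparing them with the parentals, only the cn allele has switched, so cn is the middle locus and the order is b – cn – vg.
Crossovers in the b–cn interval produce the single-crossover classes b + + and + vg cn (34 + 32 = 66) plus the double crossovers (7).
RF(b–cn) = (66 + 7) / 800 = 73/800 = 0.0912 → 9.1 map units.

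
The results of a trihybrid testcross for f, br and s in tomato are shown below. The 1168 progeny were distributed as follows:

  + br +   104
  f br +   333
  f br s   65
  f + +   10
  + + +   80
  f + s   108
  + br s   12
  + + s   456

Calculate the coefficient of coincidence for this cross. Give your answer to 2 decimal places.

0.66

The two most frequent reciprocal classes, f br + and + + s, are the parental types, so the F1 was f br + / + + s.
The two rarest classes, f + + and + br s, are the double crossovers. Comparing them with the parentals, only the br allele has switched, so br is the middle locus and the order is f – br – s.
f–br: (212 + 22)/1168 = 0.2003; br–s: (145 + 22)/1168 = 0.1430.
Expected DCO frequency = 0.2003 × 0.1430 ≈ 0.02864; observed = 22/1168 ≈ 0.01884.
Coefficient of coincidence = 0.01884/0.02864 ≈ 0.66.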